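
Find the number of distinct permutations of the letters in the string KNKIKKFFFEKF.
12! / (1! × 1! × 5! × 4! × 1!) = 166320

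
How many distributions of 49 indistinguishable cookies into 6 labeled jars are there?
C(49+6-1, 6-1) = C(54, 5) = 3162510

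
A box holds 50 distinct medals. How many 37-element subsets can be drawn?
C(50,37) = 50!/(37!×13!) = 354860518600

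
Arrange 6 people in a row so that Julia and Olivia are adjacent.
Treat as block: (6-1)! × 2! = 120 × 2 = 240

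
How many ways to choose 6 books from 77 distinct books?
C(77,6) = 77!/(6!×71!) = 237093780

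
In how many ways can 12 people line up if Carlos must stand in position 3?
Fix one position: (12-1)! = 39916800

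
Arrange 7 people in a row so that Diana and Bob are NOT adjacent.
Total - adjacent = 7! - (7-1)!×2 = 5040 - 1440 = 3600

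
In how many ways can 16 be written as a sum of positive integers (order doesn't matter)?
Pentagonal recurrence p(n) = p(n-1) + p(n-2) - p(n-5) - p(n-7) + p(n-12) + p(n-15) - ... gives p(0..15) = 1, 1, 2, 3, 5, 7, 11, 15, 22, 30, 42, 56, 77, 101, 135, 176. p(16) = p(15) + p(14) - p(11) - p(9) + p(4) + p(1) = 176 + 135 - 56 - 30 + 5 + 1 = 231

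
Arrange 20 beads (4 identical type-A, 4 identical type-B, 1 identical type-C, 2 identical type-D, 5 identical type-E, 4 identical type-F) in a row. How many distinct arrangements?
20! / (4! × 4! × 1! × 2! × 5! × 4!) = 733296564000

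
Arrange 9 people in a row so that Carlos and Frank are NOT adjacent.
Total - adjacent = 9! - (9-1)!×2 = 362880 - 80640 = 282240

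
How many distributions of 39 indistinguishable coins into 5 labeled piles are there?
C(39+5-1, 5-1) = C(43, 4) = 123410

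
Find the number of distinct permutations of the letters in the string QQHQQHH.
7! / (4! × 3!) = 35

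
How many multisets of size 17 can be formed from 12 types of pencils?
C(17+12-1, 12-1) = C(28, 11) = 21474180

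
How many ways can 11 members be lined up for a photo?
11! = 39916800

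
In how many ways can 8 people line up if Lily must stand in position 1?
Fix one position: (8-1)! = 5040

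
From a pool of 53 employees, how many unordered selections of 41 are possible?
C(53,41) = 53!/(41!×12!) = 266783135710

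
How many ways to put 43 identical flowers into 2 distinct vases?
C(43+2-1, 2-1) = C(44, 1) = 44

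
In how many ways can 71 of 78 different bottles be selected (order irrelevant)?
C(78,71) = 78!/(71!×7!) = 2641902120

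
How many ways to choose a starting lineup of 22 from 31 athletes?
C(31,22) = 31!/(22!×9!) = 20160075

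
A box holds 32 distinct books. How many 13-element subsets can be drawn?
C(32,13) = 32!/(13!×19!) = 347373600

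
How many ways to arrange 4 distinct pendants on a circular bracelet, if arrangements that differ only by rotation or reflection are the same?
(4-1)!/2 = 6/2 = 3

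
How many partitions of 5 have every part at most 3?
Let r_j(i) = number of partitions of i into parts ≤ j, for i = 0..5. r_1(i) = 1 for all i; r_j(i) = r_{j-1}(i) + r_j(i-j). Rows j = 2..3: ≤2: 1 1 2 2 3 3; ≤3: 1 1 2 3 4 5. r_3(5) = 5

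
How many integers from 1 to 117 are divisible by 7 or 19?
⌊117/7⌋ + ⌊117/19⌋ - ⌊117/133⌋ = 16 + 6 - 0 = 22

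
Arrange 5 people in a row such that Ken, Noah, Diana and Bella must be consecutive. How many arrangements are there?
Treat the 4 as one block: (5-4+1)! × 4! = 2 × 24 = 48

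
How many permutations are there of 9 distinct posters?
9! = 362880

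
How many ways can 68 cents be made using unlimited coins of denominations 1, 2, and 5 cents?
Coefficient of x^68 in 1/(1-x^1) · 1/(1-x^2) · 1/(1-x^5). Case on j = number of 5-cent coins (j = 0..13); remainder r = 68 - 5j is made from {1,2} in ⌊r/2⌋+1 ways. r = 68, 63, 58, 53, 48, 43, 38, 33, 28, 23, 18, 13, 8, 3 → 35 + 32 + 30 + 27 + 25 + 22 + 20 + 17 + 15 + 12 + 10 + 7 + 5 + 2 = 259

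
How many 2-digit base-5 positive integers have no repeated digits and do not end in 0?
Last digit: 4 nonzero choices. First digit: 3 (nonzero, ≠last). Middle 0: P(3,0) = 1. Total = 12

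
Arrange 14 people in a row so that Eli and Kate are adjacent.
Treat as block: (14-1)! × 2! = 6227020800 × 2 = 12454041600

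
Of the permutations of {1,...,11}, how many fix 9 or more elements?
Exactly j fixed points: C(11,j)·!(11-j); sum over j ≥ 9 (derangement numbers via !m = (m-1)·(!(m-1) + !(m-2)): !0..!2 = 1, 0, 1). Σ_{j=9}^{11} C(11,j)·!(11-j) = C(11,9)·!2 + C(11,10)·!1 + C(11,11)·!0 = 55·1 + 11·0 + 1·1 = 56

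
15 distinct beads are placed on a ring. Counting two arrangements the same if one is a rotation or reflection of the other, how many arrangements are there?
(15-1)!/2 = 87178291200/2 = 43589145600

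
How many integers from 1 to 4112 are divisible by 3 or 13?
⌊4112/3⌋ + ⌊4112/13⌋ - ⌊4112/39⌋ = 1370 + 316 - 105 = 1581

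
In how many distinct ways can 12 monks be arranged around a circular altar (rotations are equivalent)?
Circular: fix one position, arrange the rest. (12-1)! = 39916800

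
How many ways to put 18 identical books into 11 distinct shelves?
C(18+11-1, 11-1) = C(28, 10) = 13123110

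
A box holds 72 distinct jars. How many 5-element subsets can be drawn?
C(72,5) = 72!/(5!×67!) = 13991544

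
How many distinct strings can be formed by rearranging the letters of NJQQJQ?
6! / (3! × 1! × 2!) = 60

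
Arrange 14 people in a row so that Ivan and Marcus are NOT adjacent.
Total - adjacent = 14! - (14-1)!×2 = 87178291200 - 12454041600 = 74724249600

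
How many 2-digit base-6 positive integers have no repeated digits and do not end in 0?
Last digit: 5 nonzero choices. First digit: 4 (nonzero, ≠last). Middle 0: P(4,0) = 1. Total = 20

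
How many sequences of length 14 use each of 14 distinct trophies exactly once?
14! = 87178291200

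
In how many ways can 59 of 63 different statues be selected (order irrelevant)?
C(63,59) = 63!/(59!×4!) = 595665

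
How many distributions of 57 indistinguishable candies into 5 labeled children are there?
C(57+5-1, 5-1) = C(61, 4) = 521855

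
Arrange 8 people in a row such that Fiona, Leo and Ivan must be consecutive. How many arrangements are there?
Treat the 3 as one block: (8-3+1)! × 3! = 720 × 6 = 4320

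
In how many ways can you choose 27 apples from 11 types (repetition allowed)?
C(27+11-1, 11-1) = C(37, 10) = 348330136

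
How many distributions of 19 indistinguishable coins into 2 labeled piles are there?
C(19+2-1, 2-1) = C(20, 1) = 20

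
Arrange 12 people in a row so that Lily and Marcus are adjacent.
Treat as block: (12-1)! × 2! = 39916800 × 2 = 79833600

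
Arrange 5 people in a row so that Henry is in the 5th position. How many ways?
Fix one position: (5-1)! = 24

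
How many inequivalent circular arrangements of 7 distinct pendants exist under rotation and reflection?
(7-1)!/2 = 720/2 = 360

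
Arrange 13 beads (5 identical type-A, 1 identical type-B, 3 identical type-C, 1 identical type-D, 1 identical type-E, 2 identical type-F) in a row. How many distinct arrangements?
13! / (5! × 1! × 3! × 1! × 1! × 2!) = 4324320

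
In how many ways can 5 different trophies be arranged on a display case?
5! = 120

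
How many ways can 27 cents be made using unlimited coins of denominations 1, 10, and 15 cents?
Coefficient of x^27 in 1/(1-x^1) · 1/(1-x^10) · 1/(1-x^15). Case on j = number of 15-cent coins (j = 0..1); remainder r = 27 - 15j is made from {1,10} in ⌊r/10⌋+1 ways. r = 27, 12 → 3 + 2 = 5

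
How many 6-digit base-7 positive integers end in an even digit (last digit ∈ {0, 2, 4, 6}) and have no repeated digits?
Last∈{0,2,4,6}. Last=0: 720. Last nonzero: 3×5×P(5,4) = 1800. Total = 2520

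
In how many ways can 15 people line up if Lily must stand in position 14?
Fix one position: (15-1)! = 87178291200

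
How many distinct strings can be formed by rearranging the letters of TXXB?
4! / (1! × 1! × 2!) = 12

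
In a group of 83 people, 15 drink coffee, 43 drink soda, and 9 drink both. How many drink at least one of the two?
|A∪B| = |A| + |B| - |A∩B| = 15 + 43 - 9 = 49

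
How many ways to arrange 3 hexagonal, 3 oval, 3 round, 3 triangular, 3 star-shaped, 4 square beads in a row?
19! / (3! × 3! × 3! × 3! × 3! × 4!) = 651819168000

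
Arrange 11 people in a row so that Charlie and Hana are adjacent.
Treat as block: (11-1)! × 2! = 3628800 × 2 = 7257600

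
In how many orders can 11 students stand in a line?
11! = 39916800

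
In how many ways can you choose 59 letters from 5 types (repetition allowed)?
C(59+5-1, 5-1) = C(63, 4) = 595665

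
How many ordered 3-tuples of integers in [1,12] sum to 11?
Coefficient of x^11 in (x + x² + ... + x^12)^3. By inclusion-exclusion on dice exceeding 12: Σ_j (-1)^j C(3,j)·C(11-1-12j, 2) = C(3,0)·C(10,2) = 1·45 = 45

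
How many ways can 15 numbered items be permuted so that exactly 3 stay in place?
Choose the 3 fixed points C(15,3) = 455, derange the rest: !12 = Σ_{j=0}^{12} (-1)^j·12!/j! = 479001600 - 479001600 + 239500800 - 79833600 + 19958400 - 3991680 + 665280 - 95040 + 11880 - 1320 + 132 - 12 + 1 = 176214841. Product = 455 × 176214841 = 80177752655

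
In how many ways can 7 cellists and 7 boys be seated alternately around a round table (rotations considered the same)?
Fix one of the cellists: (7-1)! ways for the remaining cellists, × 7! ways for the boys = 720 × 5040 = 3628800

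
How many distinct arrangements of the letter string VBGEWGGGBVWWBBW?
15! / (4! × 1! × 4! × 2! × 4!) = 47297250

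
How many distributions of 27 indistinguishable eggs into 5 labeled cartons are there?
C(27+5-1, 5-1) = C(31, 4) = 31465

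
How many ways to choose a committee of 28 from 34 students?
C(34,28) = 34!/(28!×6!) = 1344904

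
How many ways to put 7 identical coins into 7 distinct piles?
C(7+7-1, 7-1) = C(13, 6) = 1716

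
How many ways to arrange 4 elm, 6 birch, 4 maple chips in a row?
14! / (4! × 6! × 4!) = 210210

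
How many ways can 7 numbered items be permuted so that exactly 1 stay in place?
Choose the 1 fixed point C(7,1) = 7, derange the rest: !6 = Σ_{j=0}^{6} (-1)^j·6!/j! = 720 - 720 + 360 - 120 + 30 - 6 + 1 = 265. Product = 7 × 265 = 1855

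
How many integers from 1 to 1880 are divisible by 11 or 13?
⌊1880/11⌋ + ⌊1880/13⌋ - ⌊1880/143⌋ = 170 + 144 - 13 = 301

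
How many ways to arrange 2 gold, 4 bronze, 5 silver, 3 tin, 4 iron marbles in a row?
18! / (2! × 4! × 5! × 3! × 4!) = 7718911200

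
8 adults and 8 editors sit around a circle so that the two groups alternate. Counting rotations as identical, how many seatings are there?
Fix one of the adults: (8-1)! ways for the remaining adults, × 8! ways for the editors = 5040 × 40320 = 203212800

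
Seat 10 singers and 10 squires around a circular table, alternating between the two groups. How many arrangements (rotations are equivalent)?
Fix one of the singers: (10-1)! ways for the remaining singers, × 10! ways for the squires = 362880 × 3628800 = 1316818944000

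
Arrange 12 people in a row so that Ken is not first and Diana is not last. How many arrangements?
By inclusion-exclusion: 12! - 2×(12-1)! + (12-2)! = 479001600 - 79833600 + 3628800 = 402796800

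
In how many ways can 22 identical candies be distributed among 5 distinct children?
C(22+5-1, 5-1) = C(26, 4) = 14950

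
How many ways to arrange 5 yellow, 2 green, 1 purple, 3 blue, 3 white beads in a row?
14! / (5! × 2! × 1! × 3! × 3!) = 10090080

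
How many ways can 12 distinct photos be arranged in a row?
12! = 479001600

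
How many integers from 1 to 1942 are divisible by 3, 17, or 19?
⌊1942/3⌋+⌊1942/17⌋+⌊1942/19⌋ - ⌊1942/51⌋-⌊1942/57⌋-⌊1942/323⌋ + ⌊1942/969⌋ = 647+114+102 - 38-34-6 + 2 = 787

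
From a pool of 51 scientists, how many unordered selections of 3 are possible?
C(51,3) = 51!/(3!×48!) = 20825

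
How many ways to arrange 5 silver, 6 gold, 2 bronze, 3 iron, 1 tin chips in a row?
17! / (5! × 6! × 2! × 3! × 1!) = 343062720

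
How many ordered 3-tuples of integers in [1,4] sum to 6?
Coefficient of x^6 in (x + x² + ... + x^4)^3. By inclusion-exclusion on dice exceeding 4: Σ_j (-1)^j C(3,j)·C(6-1-4j, 2) = C(3,0)·C(5,2) = 1·10 = 10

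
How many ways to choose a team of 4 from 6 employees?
C(6,4) = 6!/(4!×2!) = 15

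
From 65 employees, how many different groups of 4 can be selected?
C(65,4) = 65!/(4!×61!) = 677040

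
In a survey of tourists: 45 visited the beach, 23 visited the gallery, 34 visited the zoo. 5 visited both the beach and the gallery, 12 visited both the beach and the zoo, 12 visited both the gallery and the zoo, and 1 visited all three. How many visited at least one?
|A∪B∪C| = 45+23+34-5-12-12+1 = 74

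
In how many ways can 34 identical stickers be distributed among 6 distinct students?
C(34+6-1, 6-1) = C(39, 5) = 575757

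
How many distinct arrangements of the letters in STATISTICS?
10! / (3! × 3! × 1! × 2! × 1!) = 50400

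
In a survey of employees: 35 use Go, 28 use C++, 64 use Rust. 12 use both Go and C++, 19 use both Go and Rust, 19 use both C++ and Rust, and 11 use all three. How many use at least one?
|A∪B∪C| = 35+28+64-12-19-19+11 = 88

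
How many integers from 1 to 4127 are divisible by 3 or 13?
⌊4127/3⌋ + ⌊4127/13⌋ - ⌊4127/39⌋ = 1375 + 317 - 105 = 1587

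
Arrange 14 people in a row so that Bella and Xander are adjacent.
Treat as block: (14-1)! × 2! = 6227020800 × 2 = 12454041600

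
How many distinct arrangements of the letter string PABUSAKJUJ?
10! / (1! × 2! × 1! × 1! × 1! × 2! × 2!) = 453600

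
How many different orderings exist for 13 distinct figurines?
13! = 6227020800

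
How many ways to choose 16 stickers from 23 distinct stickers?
C(23,16) = 23!/(16!×7!) = 245157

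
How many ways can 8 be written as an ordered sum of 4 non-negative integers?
C(8+4-1, 4-1) = C(11, 3) = 165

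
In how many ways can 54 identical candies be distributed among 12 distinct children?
C(54+12-1, 12-1) = C(65, 11) = 895068996640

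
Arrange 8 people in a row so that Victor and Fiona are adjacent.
Treat as block: (8-1)! × 2! = 5040 × 2 = 10080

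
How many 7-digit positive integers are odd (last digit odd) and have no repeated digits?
Last∈{1,3,5,7,9}. Last=0: 0. Last nonzero: 5×8×P(8,5) = 268800. Total = 268800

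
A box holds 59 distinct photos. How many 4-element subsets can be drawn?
C(59,4) = 59!/(4!×55!) = 455126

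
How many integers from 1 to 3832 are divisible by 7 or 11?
⌊3832/7⌋ + ⌊3832/11⌋ - ⌊3832/77⌋ = 547 + 348 - 49 = 846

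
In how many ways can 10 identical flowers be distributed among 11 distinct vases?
C(10+11-1, 11-1) = C(20, 10) = 184756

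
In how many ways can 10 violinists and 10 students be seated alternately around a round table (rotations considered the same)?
Fix one of the violinists: (10-1)! ways for the remaining violinists, × 10! ways for the students = 362880 × 3628800 = 1316818944000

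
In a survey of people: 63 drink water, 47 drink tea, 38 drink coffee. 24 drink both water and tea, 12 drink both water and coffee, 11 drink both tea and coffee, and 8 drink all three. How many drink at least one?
|A∪B∪C| = 63+47+38-24-12-11+8 = 109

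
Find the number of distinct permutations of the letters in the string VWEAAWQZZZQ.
11! / (2! × 2! × 3! × 2! × 1! × 1!) = 831600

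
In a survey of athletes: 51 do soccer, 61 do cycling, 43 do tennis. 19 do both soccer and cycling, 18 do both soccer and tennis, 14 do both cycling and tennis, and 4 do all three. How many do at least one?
|A∪B∪C| = 51+61+43-19-18-14+4 = 108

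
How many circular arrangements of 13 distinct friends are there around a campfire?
Circular: fix one position, arrange the rest. (13-1)! = 479001600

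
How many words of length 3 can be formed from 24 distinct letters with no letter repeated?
P(24,3) = 24!/(24-3)! = 12144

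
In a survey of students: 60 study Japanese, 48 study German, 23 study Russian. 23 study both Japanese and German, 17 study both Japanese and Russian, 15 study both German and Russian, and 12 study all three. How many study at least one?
|A∪B∪C| = 60+48+23-23-17-15+12 = 88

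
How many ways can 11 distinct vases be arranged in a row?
11! = 39916800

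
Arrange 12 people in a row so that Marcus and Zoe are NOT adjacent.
Total - adjacent = 12! - (12-1)!×2 = 479001600 - 79833600 = 399168000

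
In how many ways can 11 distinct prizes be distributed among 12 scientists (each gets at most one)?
P(12,11) = 12!/(12-11)! = 479001600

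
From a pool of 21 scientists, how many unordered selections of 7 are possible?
C(21,7) = 21!/(7!×14!) = 116280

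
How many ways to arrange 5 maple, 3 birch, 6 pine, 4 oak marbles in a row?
18! / (5! × 3! × 6! × 4!) = 514594080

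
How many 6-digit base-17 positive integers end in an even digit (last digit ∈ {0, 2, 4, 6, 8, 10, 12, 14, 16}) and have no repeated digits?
Last∈{0,2,4,6,8,10,12,14,16}. Last=0: 524160. Last nonzero: 8×15×P(15,4) = 3931200. Total = 4455360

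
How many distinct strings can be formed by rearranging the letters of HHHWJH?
6! / (1! × 4! × 1!) = 30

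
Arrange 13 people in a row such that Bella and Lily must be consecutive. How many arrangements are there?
Treat the 2 as one block: (13-2+1)! × 2! = 479001600 × 2 = 958003200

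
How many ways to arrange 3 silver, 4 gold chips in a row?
7! / (3! × 4!) = 35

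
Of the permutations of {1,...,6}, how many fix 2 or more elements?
Exactly j fixed points: C(6,j)·!(6-j); sum over j ≥ 2 (derangement numbers via !m = (m-1)·(!(m-1) + !(m-2)): !0..!4 = 1, 0, 1, 2, 9). Σ_{j=2}^{6} C(6,j)·!(6-j) = C(6,2)·!4 + C(6,3)·!3 + C(6,4)·!2 + C(6,5)·!1 + C(6,6)·!0 = 15·9 + 20·2 + 15·1 + 6·0 + 1·1 = 191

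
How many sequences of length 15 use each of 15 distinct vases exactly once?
15! = 1307674368000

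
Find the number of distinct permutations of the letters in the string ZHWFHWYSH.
9! / (2! × 1! × 3! × 1! × 1! × 1!) = 30240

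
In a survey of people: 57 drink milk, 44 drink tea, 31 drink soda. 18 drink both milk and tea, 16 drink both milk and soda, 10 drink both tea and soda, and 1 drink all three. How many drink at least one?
|A∪B∪C| = 57+44+31-18-16-10+1 = 89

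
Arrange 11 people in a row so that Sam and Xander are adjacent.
Treat as block: (11-1)! × 2! = 3628800 × 2 = 7257600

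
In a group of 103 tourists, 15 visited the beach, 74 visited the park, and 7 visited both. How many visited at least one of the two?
|A∪B| = |A| + |B| - |A∩B| = 15 + 74 - 7 = 82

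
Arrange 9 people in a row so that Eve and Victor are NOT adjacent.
Total - adjacent = 9! - (9-1)!×2 = 362880 - 80640 = 282240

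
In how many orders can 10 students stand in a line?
10! = 3628800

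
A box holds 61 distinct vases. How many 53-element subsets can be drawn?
C(61,53) = 61!/(53!×8!) = 2944827765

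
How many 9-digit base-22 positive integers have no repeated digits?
First digit: 21 choices (nonzero). Then descending: 21 × 21 × 20 × 19 × 18 × 17 × 16 × 15 × 14 = 172299052800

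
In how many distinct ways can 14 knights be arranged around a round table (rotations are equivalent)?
Circular: fix one position, arrange the rest. (14-1)! = 6227020800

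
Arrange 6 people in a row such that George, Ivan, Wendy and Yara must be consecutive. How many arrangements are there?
Treat the 4 as one block: (6-4+1)! × 4! = 6 × 24 = 144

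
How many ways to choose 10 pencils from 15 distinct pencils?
C(15,10) = 15!/(10!×5!) = 3003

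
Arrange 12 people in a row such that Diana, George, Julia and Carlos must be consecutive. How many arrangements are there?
Treat the 4 as one block: (12-4+1)! × 4! = 362880 × 24 = 8709120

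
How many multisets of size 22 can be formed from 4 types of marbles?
C(22+4-1, 4-1) = C(25, 3) = 2300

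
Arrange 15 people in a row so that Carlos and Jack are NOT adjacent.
Total - adjacent = 15! - (15-1)!×2 = 1307674368000 - 174356582400 = 1133317785600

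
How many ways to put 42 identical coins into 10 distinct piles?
C(42+10-1, 10-1) = C(51, 9) = 3042312350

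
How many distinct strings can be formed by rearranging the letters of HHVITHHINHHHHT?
14! / (2! × 1! × 2! × 1! × 8!) = 540540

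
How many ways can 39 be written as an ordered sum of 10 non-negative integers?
C(39+10-1, 10-1) = C(48, 9) = 1677106640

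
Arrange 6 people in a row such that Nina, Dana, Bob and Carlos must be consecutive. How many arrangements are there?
Treat the 4 as one block: (6-4+1)! × 4! = 6 × 24 = 144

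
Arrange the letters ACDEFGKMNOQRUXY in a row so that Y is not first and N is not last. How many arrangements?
By inclusion-exclusion: 15! - 2×(15-1)! + (15-2)! = 1307674368000 - 174356582400 + 6227020800 = 1139544806400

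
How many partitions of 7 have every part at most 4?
Let r_j(i) = number of partitions of i into parts ≤ j, for i = 0..7. r_1(i) = 1 for all i; r_j(i) = r_{j-1}(i) + r_j(i-j). Rows j = 2..4: ≤2: 1 1 2 2 3 3 4 4; ≤3: 1 1 2 3 4 5 7 8; ≤4: 1 1 2 3 5 6 9 11. r_4(7) = 11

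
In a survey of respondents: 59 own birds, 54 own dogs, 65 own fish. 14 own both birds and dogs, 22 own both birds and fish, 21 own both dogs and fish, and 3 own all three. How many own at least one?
|A∪B∪C| = 59+54+65-14-22-21+3 = 124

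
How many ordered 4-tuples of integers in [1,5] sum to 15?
Coefficient of x^15 in (x + x² + ... + x^5)^4. By inclusion-exclusion on dice exceeding 5: Σ_j (-1)^j C(4,j)·C(15-1-5j, 3) = C(4,0)·C(14,3) - C(4,1)·C(9,3) + C(4,2)·C(4,3) = 1·364 - 4·84 + 6·4 = 52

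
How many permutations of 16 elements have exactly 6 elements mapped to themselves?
Choose the 6 fixed points C(16,6) = 8008, derange the rest: !10 = Σ_{j=0}^{10} (-1)^j·10!/j! = 3628800 - 3628800 + 1814400 - 604800 + 151200 - 30240 + 5040 - 720 + 90 - 10 + 1 = 1334961. Product = 8008 × 1334961 = 10690367688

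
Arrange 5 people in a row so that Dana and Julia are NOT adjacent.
Total - adjacent = 5! - (5-1)!×2 = 120 - 48 = 72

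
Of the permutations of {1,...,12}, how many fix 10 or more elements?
Exactly j fixed points: C(12,j)·!(12-j); sum over j ≥ 10 (derangement numbers via !m = (m-1)·(!(m-1) + !(m-2)): !0..!2 = 1, 0, 1). Σ_{j=10}^{12} C(12,j)·!(12-j) = C(12,10)·!2 + C(12,11)·!1 + C(12,12)·!0 = 66·1 + 12·0 + 1·1 = 67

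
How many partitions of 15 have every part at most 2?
Let r_j(i) = number of partitions of i into parts ≤ j, for i = 0..15. r_1(i) = 1 for all i; r_j(i) = r_{j-1}(i) + r_j(i-j). Rows j = 2..2: ≤2: 1 1 2 2 3 3 4 4 5 5 6 6 7 7 8 8. r_2(15) = 8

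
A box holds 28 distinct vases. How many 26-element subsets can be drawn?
C(28,26) = 28!/(26!×2!) = 378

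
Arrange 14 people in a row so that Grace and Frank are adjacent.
Treat as block: (14-1)! × 2! = 6227020800 × 2 = 12454041600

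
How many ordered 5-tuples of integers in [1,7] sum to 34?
Coefficient of x^34 in (x + x² + ... + x^7)^5. By inclusion-exclusion on dice exceeding 7: Σ_j (-1)^j C(5,j)·C(34-1-7j, 4) = C(5,0)·C(33,4) - C(5,1)·C(26,4) + C(5,2)·C(19,4) - C(5,3)·C(12,4) + C(5,4)·C(5,4) = 1·40920 - 5·14950 + 10·3876 - 10·495 + 5·5 = 5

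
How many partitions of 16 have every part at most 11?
Let r_j(i) = number of partitions of i into parts ≤ j, for i = 0..16. r_1(i) = 1 for all i; r_j(i) = r_{j-1}(i) + r_j(i-j). Rows j = 2..11: ≤2: 1 1 2 2 3 3 4 4 5 5 6 6 7 7 8 8 9; ≤3: 1 1 2 3 4 5 7 8 10 12 14 16 19 21 24 27 30; ≤4: 1 1 2 3 5 6 9 11 15 18 23 27 34 39 47 54 64; ≤5: 1 1 2 3 5 7 10 13 18 23 30 37 47 57 70 84 101; ≤6: 1 1 2 3 5 7 11 14 20 26 35 44 58 71 90 110 136; ≤7: 1 1 2 3 5 7 11 15 21 28 38 49 65 82 105 131 164; ≤8: 1 1 2 3 5 7 11 15 22 29 40 52 70 89 116 146 186; ≤9: 1 1 2 3 5 7 11 15 22 30 41 54 73 94 123 157 201; ≤10: 1 1 2 3 5 7 11 15 22 30 42 55 75 97 128 164 212; ≤11: 1 1 2 3 5 7 11 15 22 30 42 56 76 99 131 169 219. r_11(16) = 219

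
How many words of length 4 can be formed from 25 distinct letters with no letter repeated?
P(25,4) = 25!/(25-4)! = 303600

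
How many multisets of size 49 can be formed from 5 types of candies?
C(49+5-1, 5-1) = C(53, 4) = 292825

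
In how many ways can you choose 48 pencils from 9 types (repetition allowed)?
C(48+9-1, 9-1) = C(56, 8) = 1420494075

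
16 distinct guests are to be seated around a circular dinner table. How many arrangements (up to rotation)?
Circular: fix one position, arrange the rest. (16-1)! = 1307674368000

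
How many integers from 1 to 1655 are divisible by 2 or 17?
⌊1655/2⌋ + ⌊1655/17⌋ - ⌊1655/34⌋ = 827 + 97 - 48 = 876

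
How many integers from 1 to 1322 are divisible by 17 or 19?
⌊1322/17⌋ + ⌊1322/19⌋ - ⌊1322/323⌋ = 77 + 69 - 4 = 142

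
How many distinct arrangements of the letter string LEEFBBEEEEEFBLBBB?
17! / (7! × 2! × 6! × 2!) = 24504480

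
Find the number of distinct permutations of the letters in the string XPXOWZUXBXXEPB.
14! / (1! × 1! × 2! × 2! × 1! × 1! × 1! × 5!) = 181621440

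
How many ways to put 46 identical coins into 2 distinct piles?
C(46+2-1, 2-1) = C(47, 1) = 47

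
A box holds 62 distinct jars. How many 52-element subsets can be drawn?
C(62,52) = 62!/(52!×10!) = 107518933731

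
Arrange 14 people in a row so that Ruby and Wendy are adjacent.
Treat as block: (14-1)! × 2! = 6227020800 × 2 = 12454041600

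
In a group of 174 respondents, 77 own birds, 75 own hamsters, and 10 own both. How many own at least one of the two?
|A∪B| = |A| + |B| - |A∩B| = 77 + 75 - 10 = 142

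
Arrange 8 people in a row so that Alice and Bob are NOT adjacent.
Total - adjacent = 8! - (8-1)!×2 = 40320 - 10080 = 30240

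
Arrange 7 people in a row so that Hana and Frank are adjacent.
Treat as block: (7-1)! × 2! = 720 × 2 = 1440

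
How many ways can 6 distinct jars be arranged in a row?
6! = 720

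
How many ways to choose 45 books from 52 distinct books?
C(52,45) = 52!/(45!×7!) = 133784560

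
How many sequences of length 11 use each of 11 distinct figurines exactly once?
11! = 39916800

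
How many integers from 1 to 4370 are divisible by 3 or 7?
⌊4370/3⌋ + ⌊4370/7⌋ - ⌊4370/21⌋ = 1456 + 624 - 208 = 1872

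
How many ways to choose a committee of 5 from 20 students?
C(20,5) = 20!/(5!×15!) = 15504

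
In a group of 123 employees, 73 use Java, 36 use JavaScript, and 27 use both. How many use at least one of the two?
|A∪B| = |A| + |B| - |A∩B| = 73 + 36 - 27 = 82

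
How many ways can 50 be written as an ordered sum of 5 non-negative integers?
C(50+5-1, 5-1) = C(54, 4) = 316251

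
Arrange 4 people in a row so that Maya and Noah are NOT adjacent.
Total - adjacent = 4! - (4-1)!×2 = 24 - 12 = 12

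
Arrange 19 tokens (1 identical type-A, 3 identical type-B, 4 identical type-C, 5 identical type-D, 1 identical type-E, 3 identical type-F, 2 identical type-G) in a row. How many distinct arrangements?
19! / (1! × 3! × 4! × 5! × 1! × 3! × 2!) = 586637251200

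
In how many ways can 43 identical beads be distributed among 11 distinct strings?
C(43+11-1, 11-1) = C(53, 10) = 19499099620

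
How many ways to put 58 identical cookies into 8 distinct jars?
C(58+8-1, 8-1) = C(65, 7) = 696190560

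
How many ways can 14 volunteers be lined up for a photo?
14! = 87178291200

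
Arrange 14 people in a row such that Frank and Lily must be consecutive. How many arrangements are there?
Treat the 2 as one block: (14-2+1)! × 2! = 6227020800 × 2 = 12454041600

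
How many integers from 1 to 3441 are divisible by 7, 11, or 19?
⌊3441/7⌋+⌊3441/11⌋+⌊3441/19⌋ - ⌊3441/77⌋-⌊3441/133⌋-⌊3441/209⌋ + ⌊3441/1463⌋ = 491+312+181 - 44-25-16 + 2 = 901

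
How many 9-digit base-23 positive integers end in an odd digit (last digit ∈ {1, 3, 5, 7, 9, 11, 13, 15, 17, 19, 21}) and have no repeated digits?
Last∈{1,3,5,7,9,11,13,15,17,19,21}. Last=0: 0. Last nonzero: 11×21×P(21,7) = 135377827200. Total = 135377827200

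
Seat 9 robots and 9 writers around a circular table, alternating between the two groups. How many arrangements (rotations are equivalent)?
Fix one of the robots: (9-1)! ways for the remaining robots, × 9! ways for the writers = 40320 × 362880 = 14631321600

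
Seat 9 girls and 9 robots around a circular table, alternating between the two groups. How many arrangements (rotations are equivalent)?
Fix one of the girls: (9-1)! ways for the remaining girls, × 9! ways for the robots = 40320 × 362880 = 14631321600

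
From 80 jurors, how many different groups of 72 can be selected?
C(80,72) = 80!/(72!×8!) = 28987537150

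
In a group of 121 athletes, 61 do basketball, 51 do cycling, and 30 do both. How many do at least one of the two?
|A∪B| = |A| + |B| - |A∩B| = 61 + 51 - 30 = 82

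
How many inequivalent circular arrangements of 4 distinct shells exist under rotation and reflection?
(4-1)!/2 = 6/2 = 3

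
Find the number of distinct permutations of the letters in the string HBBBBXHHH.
9! / (1! × 4! × 4!) = 630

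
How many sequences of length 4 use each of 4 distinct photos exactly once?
4! = 24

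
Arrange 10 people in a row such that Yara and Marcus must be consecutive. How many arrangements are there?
Treat the 2 as one block: (10-2+1)! × 2! = 362880 × 2 = 725760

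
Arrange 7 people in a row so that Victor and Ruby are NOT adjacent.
Total - adjacent = 7! - (7-1)!×2 = 5040 - 1440 = 3600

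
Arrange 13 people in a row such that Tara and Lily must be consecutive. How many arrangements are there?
Treat the 2 as one block: (13-2+1)! × 2! = 479001600 × 2 = 958003200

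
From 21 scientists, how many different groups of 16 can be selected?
C(21,16) = 21!/(16!×5!) = 20349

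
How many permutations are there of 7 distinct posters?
7! = 5040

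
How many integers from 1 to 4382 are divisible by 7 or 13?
⌊4382/7⌋ + ⌊4382/13⌋ - ⌊4382/91⌋ = 626 + 337 - 48 = 915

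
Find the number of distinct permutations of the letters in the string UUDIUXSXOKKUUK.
14! / (1! × 2! × 3! × 1! × 1! × 5! × 1!) = 60540480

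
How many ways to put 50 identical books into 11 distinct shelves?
C(50+11-1, 11-1) = C(60, 10) = 75394027566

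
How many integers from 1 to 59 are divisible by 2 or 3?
⌊59/2⌋ + ⌊59/3⌋ - ⌊59/6⌋ = 29 + 19 - 9 = 39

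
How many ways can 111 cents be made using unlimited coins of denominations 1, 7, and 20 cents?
Coefficient of x^111 in 1/(1-x^1) · 1/(1-x^7) · 1/(1-x^20). Case on j = number of 20-cent coins (j = 0..5); remainder r = 111 - 20j is made from {1,7} in ⌊r/7⌋+1 ways. r = 111, 91, 71, 51, 31, 11 → 16 + 14 + 11 + 8 + 5 + 2 = 56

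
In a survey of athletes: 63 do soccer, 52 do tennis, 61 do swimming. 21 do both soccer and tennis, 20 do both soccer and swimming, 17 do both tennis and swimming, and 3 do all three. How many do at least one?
|A∪B∪C| = 63+52+61-21-20-17+3 = 121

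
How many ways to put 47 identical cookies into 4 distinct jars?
C(47+4-1, 4-1) = C(50, 3) = 19600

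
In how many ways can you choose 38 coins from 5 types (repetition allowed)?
C(38+5-1, 5-1) = C(42, 4) = 111930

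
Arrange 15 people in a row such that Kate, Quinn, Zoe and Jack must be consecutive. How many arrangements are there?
Treat the 4 as one block: (15-4+1)! × 4! = 479001600 × 24 = 11496038400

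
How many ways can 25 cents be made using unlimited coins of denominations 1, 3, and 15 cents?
Coefficient of x^25 in 1/(1-x^1) · 1/(1-x^3) · 1/(1-x^15). Case on j = number of 15-cent coins (j = 0..1); remainder r = 25 - 15j is made from {1,3} in ⌊r/3⌋+1 ways. r = 25, 10 → 9 + 4 = 13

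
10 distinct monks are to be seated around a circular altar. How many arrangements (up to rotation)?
Circular: fix one position, arrange the rest. (10-1)! = 362880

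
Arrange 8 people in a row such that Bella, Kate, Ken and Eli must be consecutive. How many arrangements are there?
Treat the 4 as one block: (8-4+1)! × 4! = 120 × 24 = 2880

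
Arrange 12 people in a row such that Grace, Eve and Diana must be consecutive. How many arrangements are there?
Treat the 3 as one block: (12-3+1)! × 3! = 3628800 × 6 = 21772800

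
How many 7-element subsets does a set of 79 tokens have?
C(79,7) = 79!/(7!×72!) = 2898753715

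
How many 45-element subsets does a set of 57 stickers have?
C(57,45) = 57!/(45!×12!) = 707285522580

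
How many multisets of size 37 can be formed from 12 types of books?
C(37+12-1, 12-1) = C(48, 11) = 22595200368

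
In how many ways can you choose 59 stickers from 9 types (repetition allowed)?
C(59+9-1, 9-1) = C(67, 8) = 6522361560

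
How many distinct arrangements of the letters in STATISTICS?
10! / (3! × 3! × 1! × 2! × 1!) = 50400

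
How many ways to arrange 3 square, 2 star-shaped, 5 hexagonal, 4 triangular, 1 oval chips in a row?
15! / (3! × 2! × 5! × 4! × 1!) = 37837800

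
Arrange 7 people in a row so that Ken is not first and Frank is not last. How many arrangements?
By inclusion-exclusion: 7! - 2×(7-1)! + (7-2)! = 5040 - 1440 + 120 = 3720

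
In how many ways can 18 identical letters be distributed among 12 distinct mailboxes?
C(18+12-1, 12-1) = C(29, 11) = 34597290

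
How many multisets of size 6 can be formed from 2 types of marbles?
C(6+2-1, 2-1) = C(7, 1) = 7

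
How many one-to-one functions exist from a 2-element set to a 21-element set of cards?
P(21,2) = 21!/(21-2)! = 420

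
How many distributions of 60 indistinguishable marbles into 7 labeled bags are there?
C(60+7-1, 7-1) = C(66, 6) = 90858768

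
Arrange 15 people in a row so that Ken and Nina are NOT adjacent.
Total - adjacent = 15! - (15-1)!×2 = 1307674368000 - 174356582400 = 1133317785600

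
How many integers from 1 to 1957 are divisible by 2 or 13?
⌊1957/2⌋ + ⌊1957/13⌋ - ⌊1957/26⌋ = 978 + 150 - 75 = 1053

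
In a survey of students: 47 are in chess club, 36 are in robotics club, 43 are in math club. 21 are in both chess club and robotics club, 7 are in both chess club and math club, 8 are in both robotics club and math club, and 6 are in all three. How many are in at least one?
|A∪B∪C| = 47+36+43-21-7-8+6 = 96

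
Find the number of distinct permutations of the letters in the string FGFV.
4! / (1! × 2! × 1!) = 12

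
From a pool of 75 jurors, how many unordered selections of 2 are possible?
C(75,2) = 75!/(2!×73!) = 2775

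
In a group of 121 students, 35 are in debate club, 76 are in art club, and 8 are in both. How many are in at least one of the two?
|A∪B| = |A| + |B| - |A∩B| = 35 + 76 - 8 = 103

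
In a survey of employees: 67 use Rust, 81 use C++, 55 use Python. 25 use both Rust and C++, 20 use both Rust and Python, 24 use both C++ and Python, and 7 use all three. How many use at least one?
|A∪B∪C| = 67+81+55-25-20-24+7 = 141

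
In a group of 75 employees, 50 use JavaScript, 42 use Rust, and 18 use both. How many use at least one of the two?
|A∪B| = |A| + |B| - |A∩B| = 50 + 42 - 18 = 74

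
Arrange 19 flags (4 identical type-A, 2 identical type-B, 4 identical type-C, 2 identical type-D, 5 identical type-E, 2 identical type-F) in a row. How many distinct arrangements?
19! / (4! × 2! × 4! × 2! × 5! × 2!) = 219988969200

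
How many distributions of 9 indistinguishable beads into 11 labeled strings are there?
C(9+11-1, 11-1) = C(19, 10) = 92378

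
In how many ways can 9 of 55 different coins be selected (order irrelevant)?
C(55,9) = 55!/(9!×46!) = 6358402050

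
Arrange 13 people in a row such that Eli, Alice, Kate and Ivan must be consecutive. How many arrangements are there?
Treat the 4 as one block: (13-4+1)! × 4! = 3628800 × 24 = 87091200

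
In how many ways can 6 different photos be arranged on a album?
6! = 720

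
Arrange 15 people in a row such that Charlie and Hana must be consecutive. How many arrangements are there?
Treat the 2 as one block: (15-2+1)! × 2! = 87178291200 × 2 = 174356582400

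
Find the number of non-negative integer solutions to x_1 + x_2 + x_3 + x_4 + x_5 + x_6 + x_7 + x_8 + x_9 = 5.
C(5+9-1, 9-1) = C(13, 8) = 1287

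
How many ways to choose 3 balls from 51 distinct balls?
C(51,3) = 51!/(3!×48!) = 20825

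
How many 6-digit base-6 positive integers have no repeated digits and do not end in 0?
Last digit: 5 nonzero choices. First digit: 4 (nonzero, ≠last). Middle 4: P(4,4) = 24. Total = 480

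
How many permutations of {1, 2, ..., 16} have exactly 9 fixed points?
Choose the 9 fixed points C(16,9) = 11440, derange the rest: !7 = Σ_{j=0}^{7} (-1)^j·7!/j! = 5040 - 5040 + 2520 - 840 + 210 - 42 + 7 - 1 = 1854. Product = 11440 × 1854 = 21209760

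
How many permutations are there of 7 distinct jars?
7! = 5040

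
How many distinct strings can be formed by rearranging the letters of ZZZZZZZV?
8! / (7! × 1!) = 8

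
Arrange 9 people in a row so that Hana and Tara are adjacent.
Treat as block: (9-1)! × 2! = 40320 × 2 = 80640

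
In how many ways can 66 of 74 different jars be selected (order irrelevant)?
C(74,66) = 74!/(66!×8!) = 15071474661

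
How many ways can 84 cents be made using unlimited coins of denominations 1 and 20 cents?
Coefficient of x^84 in 1/(1-x^1) · 1/(1-x^20). Use j coins of 20 for j = 0..⌊84/20⌋ = 4, the rest in 1s: 4 + 1 = 5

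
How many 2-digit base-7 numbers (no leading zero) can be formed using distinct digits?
First digit: 6 choices (nonzero). Then descending: 6 × 6 = 36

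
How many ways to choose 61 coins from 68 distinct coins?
C(68,61) = 68!/(61!×7!) = 969443904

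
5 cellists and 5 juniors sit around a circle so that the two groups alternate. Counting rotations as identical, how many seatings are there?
Fix one of the cellists: (5-1)! ways for the remaining cellists, × 5! ways for the juniors = 24 × 120 = 2880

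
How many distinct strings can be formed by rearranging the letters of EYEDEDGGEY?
10! / (4! × 2! × 2! × 2!) = 18900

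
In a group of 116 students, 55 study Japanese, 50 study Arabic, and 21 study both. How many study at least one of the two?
|A∪B| = |A| + |B| - |A∩B| = 55 + 50 - 21 = 84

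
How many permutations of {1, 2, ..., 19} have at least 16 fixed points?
Exactly j fixed points: C(19,j)·!(19-j); sum over j ≥ 16 (derangement numbers via !m = (m-1)·(!(m-1) + !(m-2)): !0..!3 = 1, 0, 1, 2). Σ_{j=16}^{19} C(19,j)·!(19-j) = C(19,16)·!3 + C(19,17)·!2 + C(19,18)·!1 + C(19,19)·!0 = 969·2 + 171·1 + 19·0 + 1·1 = 2110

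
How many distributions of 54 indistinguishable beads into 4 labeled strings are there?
C(54+4-1, 4-1) = C(57, 3) = 29260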